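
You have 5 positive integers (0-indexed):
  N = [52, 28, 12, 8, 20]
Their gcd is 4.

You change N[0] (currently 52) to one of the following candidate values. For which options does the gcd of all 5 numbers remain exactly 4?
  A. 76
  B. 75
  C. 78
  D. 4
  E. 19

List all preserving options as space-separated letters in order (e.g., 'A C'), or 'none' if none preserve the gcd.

Old gcd = 4; gcd of others (without N[0]) = 4
New gcd for candidate v: gcd(4, v). Preserves old gcd iff gcd(4, v) = 4.
  Option A: v=76, gcd(4,76)=4 -> preserves
  Option B: v=75, gcd(4,75)=1 -> changes
  Option C: v=78, gcd(4,78)=2 -> changes
  Option D: v=4, gcd(4,4)=4 -> preserves
  Option E: v=19, gcd(4,19)=1 -> changes

Answer: A D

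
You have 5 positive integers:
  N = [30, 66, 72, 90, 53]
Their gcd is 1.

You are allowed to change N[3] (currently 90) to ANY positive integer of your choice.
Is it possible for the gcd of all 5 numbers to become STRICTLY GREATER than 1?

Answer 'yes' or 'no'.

Answer: no

Derivation:
Current gcd = 1
gcd of all OTHER numbers (without N[3]=90): gcd([30, 66, 72, 53]) = 1
The new gcd after any change is gcd(1, new_value).
This can be at most 1.
Since 1 = old gcd 1, the gcd can only stay the same or decrease.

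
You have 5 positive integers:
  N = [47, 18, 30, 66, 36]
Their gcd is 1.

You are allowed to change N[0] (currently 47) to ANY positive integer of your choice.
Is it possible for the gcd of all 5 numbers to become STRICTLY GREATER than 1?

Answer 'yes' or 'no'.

Current gcd = 1
gcd of all OTHER numbers (without N[0]=47): gcd([18, 30, 66, 36]) = 6
The new gcd after any change is gcd(6, new_value).
This can be at most 6.
Since 6 > old gcd 1, the gcd CAN increase (e.g., set N[0] = 6).

Answer: yes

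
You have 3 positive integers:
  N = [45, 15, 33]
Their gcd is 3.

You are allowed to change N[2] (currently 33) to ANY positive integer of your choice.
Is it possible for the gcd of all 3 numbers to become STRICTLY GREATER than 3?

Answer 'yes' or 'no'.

Current gcd = 3
gcd of all OTHER numbers (without N[2]=33): gcd([45, 15]) = 15
The new gcd after any change is gcd(15, new_value).
This can be at most 15.
Since 15 > old gcd 3, the gcd CAN increase (e.g., set N[2] = 15).

Answer: yes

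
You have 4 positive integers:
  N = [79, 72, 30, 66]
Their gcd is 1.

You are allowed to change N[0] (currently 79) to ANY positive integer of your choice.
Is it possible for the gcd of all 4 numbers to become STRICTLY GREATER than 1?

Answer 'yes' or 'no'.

Answer: yes

Derivation:
Current gcd = 1
gcd of all OTHER numbers (without N[0]=79): gcd([72, 30, 66]) = 6
The new gcd after any change is gcd(6, new_value).
This can be at most 6.
Since 6 > old gcd 1, the gcd CAN increase (e.g., set N[0] = 6).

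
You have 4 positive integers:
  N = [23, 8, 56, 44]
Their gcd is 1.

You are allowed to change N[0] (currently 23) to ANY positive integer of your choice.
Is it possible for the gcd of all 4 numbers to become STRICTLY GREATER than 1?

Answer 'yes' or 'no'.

Answer: yes

Derivation:
Current gcd = 1
gcd of all OTHER numbers (without N[0]=23): gcd([8, 56, 44]) = 4
The new gcd after any change is gcd(4, new_value).
This can be at most 4.
Since 4 > old gcd 1, the gcd CAN increase (e.g., set N[0] = 4).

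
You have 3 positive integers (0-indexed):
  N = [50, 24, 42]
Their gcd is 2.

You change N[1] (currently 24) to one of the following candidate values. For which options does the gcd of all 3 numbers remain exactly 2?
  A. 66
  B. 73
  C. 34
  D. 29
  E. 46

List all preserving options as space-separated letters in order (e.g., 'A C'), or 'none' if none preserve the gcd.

Answer: A C E

Derivation:
Old gcd = 2; gcd of others (without N[1]) = 2
New gcd for candidate v: gcd(2, v). Preserves old gcd iff gcd(2, v) = 2.
  Option A: v=66, gcd(2,66)=2 -> preserves
  Option B: v=73, gcd(2,73)=1 -> changes
  Option C: v=34, gcd(2,34)=2 -> preserves
  Option D: v=29, gcd(2,29)=1 -> changes
  Option E: v=46, gcd(2,46)=2 -> preserves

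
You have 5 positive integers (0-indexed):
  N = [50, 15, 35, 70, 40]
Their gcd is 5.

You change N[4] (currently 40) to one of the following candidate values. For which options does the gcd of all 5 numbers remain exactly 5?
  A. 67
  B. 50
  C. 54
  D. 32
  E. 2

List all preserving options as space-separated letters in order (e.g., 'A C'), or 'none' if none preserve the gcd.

Answer: B

Derivation:
Old gcd = 5; gcd of others (without N[4]) = 5
New gcd for candidate v: gcd(5, v). Preserves old gcd iff gcd(5, v) = 5.
  Option A: v=67, gcd(5,67)=1 -> changes
  Option B: v=50, gcd(5,50)=5 -> preserves
  Option C: v=54, gcd(5,54)=1 -> changes
  Option D: v=32, gcd(5,32)=1 -> changes
  Option E: v=2, gcd(5,2)=1 -> changes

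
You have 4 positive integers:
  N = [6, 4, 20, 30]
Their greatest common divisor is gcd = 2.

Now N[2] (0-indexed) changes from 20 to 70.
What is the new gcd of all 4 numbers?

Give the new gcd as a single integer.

Answer: 2

Derivation:
Numbers: [6, 4, 20, 30], gcd = 2
Change: index 2, 20 -> 70
gcd of the OTHER numbers (without index 2): gcd([6, 4, 30]) = 2
New gcd = gcd(g_others, new_val) = gcd(2, 70) = 2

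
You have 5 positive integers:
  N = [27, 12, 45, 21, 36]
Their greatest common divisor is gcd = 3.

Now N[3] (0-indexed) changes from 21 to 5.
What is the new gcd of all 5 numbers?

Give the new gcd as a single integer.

Numbers: [27, 12, 45, 21, 36], gcd = 3
Change: index 3, 21 -> 5
gcd of the OTHER numbers (without index 3): gcd([27, 12, 45, 36]) = 3
New gcd = gcd(g_others, new_val) = gcd(3, 5) = 1

Answer: 1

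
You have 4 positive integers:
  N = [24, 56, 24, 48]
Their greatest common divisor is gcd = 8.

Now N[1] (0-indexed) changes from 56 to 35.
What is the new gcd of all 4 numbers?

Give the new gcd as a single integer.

Answer: 1

Derivation:
Numbers: [24, 56, 24, 48], gcd = 8
Change: index 1, 56 -> 35
gcd of the OTHER numbers (without index 1): gcd([24, 24, 48]) = 24
New gcd = gcd(g_others, new_val) = gcd(24, 35) = 1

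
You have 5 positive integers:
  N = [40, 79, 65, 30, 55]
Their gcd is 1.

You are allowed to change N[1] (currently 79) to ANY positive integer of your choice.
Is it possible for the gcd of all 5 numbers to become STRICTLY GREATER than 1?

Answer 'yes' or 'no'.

Answer: yes

Derivation:
Current gcd = 1
gcd of all OTHER numbers (without N[1]=79): gcd([40, 65, 30, 55]) = 5
The new gcd after any change is gcd(5, new_value).
This can be at most 5.
Since 5 > old gcd 1, the gcd CAN increase (e.g., set N[1] = 5).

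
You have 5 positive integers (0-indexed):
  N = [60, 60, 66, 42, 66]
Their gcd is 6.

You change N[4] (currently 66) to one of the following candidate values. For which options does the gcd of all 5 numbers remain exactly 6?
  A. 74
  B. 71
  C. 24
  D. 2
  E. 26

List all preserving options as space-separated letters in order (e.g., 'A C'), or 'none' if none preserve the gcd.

Answer: C

Derivation:
Old gcd = 6; gcd of others (without N[4]) = 6
New gcd for candidate v: gcd(6, v). Preserves old gcd iff gcd(6, v) = 6.
  Option A: v=74, gcd(6,74)=2 -> changes
  Option B: v=71, gcd(6,71)=1 -> changes
  Option C: v=24, gcd(6,24)=6 -> preserves
  Option D: v=2, gcd(6,2)=2 -> changes
  Option E: v=26, gcd(6,26)=2 -> changes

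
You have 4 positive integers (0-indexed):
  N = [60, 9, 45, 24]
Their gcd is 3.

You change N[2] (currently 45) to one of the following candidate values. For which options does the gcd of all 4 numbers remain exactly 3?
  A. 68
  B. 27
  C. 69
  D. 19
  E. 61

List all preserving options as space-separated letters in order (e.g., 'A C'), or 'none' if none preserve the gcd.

Old gcd = 3; gcd of others (without N[2]) = 3
New gcd for candidate v: gcd(3, v). Preserves old gcd iff gcd(3, v) = 3.
  Option A: v=68, gcd(3,68)=1 -> changes
  Option B: v=27, gcd(3,27)=3 -> preserves
  Option C: v=69, gcd(3,69)=3 -> preserves
  Option D: v=19, gcd(3,19)=1 -> changes
  Option E: v=61, gcd(3,61)=1 -> changes

Answer: B C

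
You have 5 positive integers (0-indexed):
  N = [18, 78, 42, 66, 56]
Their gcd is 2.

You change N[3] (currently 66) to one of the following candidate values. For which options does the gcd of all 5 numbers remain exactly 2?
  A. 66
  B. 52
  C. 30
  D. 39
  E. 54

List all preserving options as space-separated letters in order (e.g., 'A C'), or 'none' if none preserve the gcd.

Answer: A B C E

Derivation:
Old gcd = 2; gcd of others (without N[3]) = 2
New gcd for candidate v: gcd(2, v). Preserves old gcd iff gcd(2, v) = 2.
  Option A: v=66, gcd(2,66)=2 -> preserves
  Option B: v=52, gcd(2,52)=2 -> preserves
  Option C: v=30, gcd(2,30)=2 -> preserves
  Option D: v=39, gcd(2,39)=1 -> changes
  Option E: v=54, gcd(2,54)=2 -> preserves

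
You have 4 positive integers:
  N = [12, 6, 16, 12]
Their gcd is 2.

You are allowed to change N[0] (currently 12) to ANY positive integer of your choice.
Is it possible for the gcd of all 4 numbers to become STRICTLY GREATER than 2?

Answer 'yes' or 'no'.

Answer: no

Derivation:
Current gcd = 2
gcd of all OTHER numbers (without N[0]=12): gcd([6, 16, 12]) = 2
The new gcd after any change is gcd(2, new_value).
This can be at most 2.
Since 2 = old gcd 2, the gcd can only stay the same or decrease.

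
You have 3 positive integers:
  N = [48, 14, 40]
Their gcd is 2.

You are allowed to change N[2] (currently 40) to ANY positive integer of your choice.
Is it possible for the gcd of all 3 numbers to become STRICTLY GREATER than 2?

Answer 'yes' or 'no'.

Current gcd = 2
gcd of all OTHER numbers (without N[2]=40): gcd([48, 14]) = 2
The new gcd after any change is gcd(2, new_value).
This can be at most 2.
Since 2 = old gcd 2, the gcd can only stay the same or decrease.

Answer: no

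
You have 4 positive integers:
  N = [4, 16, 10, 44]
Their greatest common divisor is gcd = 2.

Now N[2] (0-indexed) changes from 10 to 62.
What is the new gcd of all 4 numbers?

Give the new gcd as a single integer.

Numbers: [4, 16, 10, 44], gcd = 2
Change: index 2, 10 -> 62
gcd of the OTHER numbers (without index 2): gcd([4, 16, 44]) = 4
New gcd = gcd(g_others, new_val) = gcd(4, 62) = 2

Answer: 2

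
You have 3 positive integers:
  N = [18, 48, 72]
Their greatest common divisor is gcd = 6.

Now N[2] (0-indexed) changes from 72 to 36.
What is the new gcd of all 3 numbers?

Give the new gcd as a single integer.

Numbers: [18, 48, 72], gcd = 6
Change: index 2, 72 -> 36
gcd of the OTHER numbers (without index 2): gcd([18, 48]) = 6
New gcd = gcd(g_others, new_val) = gcd(6, 36) = 6

Answer: 6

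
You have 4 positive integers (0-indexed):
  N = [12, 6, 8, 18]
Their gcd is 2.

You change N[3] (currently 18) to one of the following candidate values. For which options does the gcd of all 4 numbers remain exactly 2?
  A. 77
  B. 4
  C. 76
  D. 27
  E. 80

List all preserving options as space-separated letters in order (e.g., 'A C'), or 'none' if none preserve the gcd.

Answer: B C E

Derivation:
Old gcd = 2; gcd of others (without N[3]) = 2
New gcd for candidate v: gcd(2, v). Preserves old gcd iff gcd(2, v) = 2.
  Option A: v=77, gcd(2,77)=1 -> changes
  Option B: v=4, gcd(2,4)=2 -> preserves
  Option C: v=76, gcd(2,76)=2 -> preserves
  Option D: v=27, gcd(2,27)=1 -> changes
  Option E: v=80, gcd(2,80)=2 -> preserves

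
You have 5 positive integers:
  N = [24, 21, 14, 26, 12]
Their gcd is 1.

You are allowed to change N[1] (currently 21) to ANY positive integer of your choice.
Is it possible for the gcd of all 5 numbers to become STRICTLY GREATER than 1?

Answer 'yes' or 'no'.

Current gcd = 1
gcd of all OTHER numbers (without N[1]=21): gcd([24, 14, 26, 12]) = 2
The new gcd after any change is gcd(2, new_value).
This can be at most 2.
Since 2 > old gcd 1, the gcd CAN increase (e.g., set N[1] = 2).

Answer: yes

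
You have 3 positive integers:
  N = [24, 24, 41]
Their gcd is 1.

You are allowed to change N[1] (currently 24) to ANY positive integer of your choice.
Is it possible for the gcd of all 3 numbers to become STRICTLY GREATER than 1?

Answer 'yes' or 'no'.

Answer: no

Derivation:
Current gcd = 1
gcd of all OTHER numbers (without N[1]=24): gcd([24, 41]) = 1
The new gcd after any change is gcd(1, new_value).
This can be at most 1.
Since 1 = old gcd 1, the gcd can only stay the same or decrease.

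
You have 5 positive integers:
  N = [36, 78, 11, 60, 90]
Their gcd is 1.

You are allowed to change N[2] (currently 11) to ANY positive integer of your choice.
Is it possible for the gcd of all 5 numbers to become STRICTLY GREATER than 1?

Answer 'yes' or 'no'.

Current gcd = 1
gcd of all OTHER numbers (without N[2]=11): gcd([36, 78, 60, 90]) = 6
The new gcd after any change is gcd(6, new_value).
This can be at most 6.
Since 6 > old gcd 1, the gcd CAN increase (e.g., set N[2] = 6).

Answer: yes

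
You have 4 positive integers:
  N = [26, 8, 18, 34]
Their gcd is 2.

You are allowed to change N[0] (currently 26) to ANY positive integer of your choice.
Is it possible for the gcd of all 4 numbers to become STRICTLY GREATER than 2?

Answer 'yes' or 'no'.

Answer: no

Derivation:
Current gcd = 2
gcd of all OTHER numbers (without N[0]=26): gcd([8, 18, 34]) = 2
The new gcd after any change is gcd(2, new_value).
This can be at most 2.
Since 2 = old gcd 2, the gcd can only stay the same or decrease.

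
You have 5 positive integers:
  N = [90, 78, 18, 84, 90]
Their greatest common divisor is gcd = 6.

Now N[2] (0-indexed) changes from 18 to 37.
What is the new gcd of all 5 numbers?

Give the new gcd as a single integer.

Numbers: [90, 78, 18, 84, 90], gcd = 6
Change: index 2, 18 -> 37
gcd of the OTHER numbers (without index 2): gcd([90, 78, 84, 90]) = 6
New gcd = gcd(g_others, new_val) = gcd(6, 37) = 1

Answer: 1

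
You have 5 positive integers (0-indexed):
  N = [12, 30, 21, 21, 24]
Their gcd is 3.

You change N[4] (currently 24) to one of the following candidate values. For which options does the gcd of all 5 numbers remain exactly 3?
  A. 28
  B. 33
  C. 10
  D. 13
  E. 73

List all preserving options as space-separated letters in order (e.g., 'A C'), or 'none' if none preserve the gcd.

Old gcd = 3; gcd of others (without N[4]) = 3
New gcd for candidate v: gcd(3, v). Preserves old gcd iff gcd(3, v) = 3.
  Option A: v=28, gcd(3,28)=1 -> changes
  Option B: v=33, gcd(3,33)=3 -> preserves
  Option C: v=10, gcd(3,10)=1 -> changes
  Option D: v=13, gcd(3,13)=1 -> changes
  Option E: v=73, gcd(3,73)=1 -> changes

Answer: B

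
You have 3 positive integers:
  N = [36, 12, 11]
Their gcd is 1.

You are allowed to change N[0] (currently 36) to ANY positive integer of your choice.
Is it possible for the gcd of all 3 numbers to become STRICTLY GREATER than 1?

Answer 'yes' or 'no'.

Current gcd = 1
gcd of all OTHER numbers (without N[0]=36): gcd([12, 11]) = 1
The new gcd after any change is gcd(1, new_value).
This can be at most 1.
Since 1 = old gcd 1, the gcd can only stay the same or decrease.

Answer: no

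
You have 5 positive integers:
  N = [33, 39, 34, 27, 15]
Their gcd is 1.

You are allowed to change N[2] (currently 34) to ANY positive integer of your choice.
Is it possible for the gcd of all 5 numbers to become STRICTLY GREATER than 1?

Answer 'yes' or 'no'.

Current gcd = 1
gcd of all OTHER numbers (without N[2]=34): gcd([33, 39, 27, 15]) = 3
The new gcd after any change is gcd(3, new_value).
This can be at most 3.
Since 3 > old gcd 1, the gcd CAN increase (e.g., set N[2] = 3).

Answer: yes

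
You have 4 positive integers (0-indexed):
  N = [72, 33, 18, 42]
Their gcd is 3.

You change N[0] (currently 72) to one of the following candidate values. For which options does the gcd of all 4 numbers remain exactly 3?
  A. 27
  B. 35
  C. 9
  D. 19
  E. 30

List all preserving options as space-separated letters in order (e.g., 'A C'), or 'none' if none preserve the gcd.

Old gcd = 3; gcd of others (without N[0]) = 3
New gcd for candidate v: gcd(3, v). Preserves old gcd iff gcd(3, v) = 3.
  Option A: v=27, gcd(3,27)=3 -> preserves
  Option B: v=35, gcd(3,35)=1 -> changes
  Option C: v=9, gcd(3,9)=3 -> preserves
  Option D: v=19, gcd(3,19)=1 -> changes
  Option E: v=30, gcd(3,30)=3 -> preserves

Answer: A C E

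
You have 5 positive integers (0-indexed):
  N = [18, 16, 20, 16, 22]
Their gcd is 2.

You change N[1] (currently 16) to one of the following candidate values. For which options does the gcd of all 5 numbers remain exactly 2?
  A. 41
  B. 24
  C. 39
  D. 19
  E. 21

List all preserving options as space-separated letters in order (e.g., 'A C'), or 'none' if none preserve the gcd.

Answer: B

Derivation:
Old gcd = 2; gcd of others (without N[1]) = 2
New gcd for candidate v: gcd(2, v). Preserves old gcd iff gcd(2, v) = 2.
  Option A: v=41, gcd(2,41)=1 -> changes
  Option B: v=24, gcd(2,24)=2 -> preserves
  Option C: v=39, gcd(2,39)=1 -> changes
  Option D: v=19, gcd(2,19)=1 -> changes
  Option E: v=21, gcd(2,21)=1 -> changes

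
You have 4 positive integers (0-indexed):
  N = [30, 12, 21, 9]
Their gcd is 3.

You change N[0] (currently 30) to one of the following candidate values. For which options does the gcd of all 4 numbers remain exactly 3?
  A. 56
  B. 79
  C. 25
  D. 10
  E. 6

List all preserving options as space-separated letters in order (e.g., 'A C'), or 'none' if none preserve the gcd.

Answer: E

Derivation:
Old gcd = 3; gcd of others (without N[0]) = 3
New gcd for candidate v: gcd(3, v). Preserves old gcd iff gcd(3, v) = 3.
  Option A: v=56, gcd(3,56)=1 -> changes
  Option B: v=79, gcd(3,79)=1 -> changes
  Option C: v=25, gcd(3,25)=1 -> changes
  Option D: v=10, gcd(3,10)=1 -> changes
  Option E: v=6, gcd(3,6)=3 -> preserves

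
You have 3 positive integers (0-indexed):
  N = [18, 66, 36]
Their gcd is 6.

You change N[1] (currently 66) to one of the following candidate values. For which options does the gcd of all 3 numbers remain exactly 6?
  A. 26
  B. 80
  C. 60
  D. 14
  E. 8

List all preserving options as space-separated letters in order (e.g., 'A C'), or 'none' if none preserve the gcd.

Answer: C

Derivation:
Old gcd = 6; gcd of others (without N[1]) = 18
New gcd for candidate v: gcd(18, v). Preserves old gcd iff gcd(18, v) = 6.
  Option A: v=26, gcd(18,26)=2 -> changes
  Option B: v=80, gcd(18,80)=2 -> changes
  Option C: v=60, gcd(18,60)=6 -> preserves
  Option D: v=14, gcd(18,14)=2 -> changes
  Option E: v=8, gcd(18,8)=2 -> changes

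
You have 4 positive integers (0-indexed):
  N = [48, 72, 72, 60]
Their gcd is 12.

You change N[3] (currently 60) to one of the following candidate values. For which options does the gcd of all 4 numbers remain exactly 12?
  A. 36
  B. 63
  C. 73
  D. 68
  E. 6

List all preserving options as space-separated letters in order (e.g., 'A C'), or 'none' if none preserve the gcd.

Old gcd = 12; gcd of others (without N[3]) = 24
New gcd for candidate v: gcd(24, v). Preserves old gcd iff gcd(24, v) = 12.
  Option A: v=36, gcd(24,36)=12 -> preserves
  Option B: v=63, gcd(24,63)=3 -> changes
  Option C: v=73, gcd(24,73)=1 -> changes
  Option D: v=68, gcd(24,68)=4 -> changes
  Option E: v=6, gcd(24,6)=6 -> changes

Answer: A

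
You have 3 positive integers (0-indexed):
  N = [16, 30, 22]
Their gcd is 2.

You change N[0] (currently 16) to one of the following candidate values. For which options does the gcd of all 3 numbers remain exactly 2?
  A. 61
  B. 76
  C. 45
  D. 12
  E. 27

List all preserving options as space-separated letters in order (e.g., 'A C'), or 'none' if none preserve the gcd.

Old gcd = 2; gcd of others (without N[0]) = 2
New gcd for candidate v: gcd(2, v). Preserves old gcd iff gcd(2, v) = 2.
  Option A: v=61, gcd(2,61)=1 -> changes
  Option B: v=76, gcd(2,76)=2 -> preserves
  Option C: v=45, gcd(2,45)=1 -> changes
  Option D: v=12, gcd(2,12)=2 -> preserves
  Option E: v=27, gcd(2,27)=1 -> changes

Answer: B D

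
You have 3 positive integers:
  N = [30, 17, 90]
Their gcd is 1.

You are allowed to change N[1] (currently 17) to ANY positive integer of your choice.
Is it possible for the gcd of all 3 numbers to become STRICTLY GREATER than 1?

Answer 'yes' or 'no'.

Answer: yes

Derivation:
Current gcd = 1
gcd of all OTHER numbers (without N[1]=17): gcd([30, 90]) = 30
The new gcd after any change is gcd(30, new_value).
This can be at most 30.
Since 30 > old gcd 1, the gcd CAN increase (e.g., set N[1] = 30).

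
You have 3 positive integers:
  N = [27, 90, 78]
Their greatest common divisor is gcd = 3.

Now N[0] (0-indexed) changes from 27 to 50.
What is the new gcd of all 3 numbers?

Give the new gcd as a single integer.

Numbers: [27, 90, 78], gcd = 3
Change: index 0, 27 -> 50
gcd of the OTHER numbers (without index 0): gcd([90, 78]) = 6
New gcd = gcd(g_others, new_val) = gcd(6, 50) = 2

Answer: 2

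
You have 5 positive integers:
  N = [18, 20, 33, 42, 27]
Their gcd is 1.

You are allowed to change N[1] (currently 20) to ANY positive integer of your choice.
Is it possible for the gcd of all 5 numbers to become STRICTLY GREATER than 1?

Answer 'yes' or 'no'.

Current gcd = 1
gcd of all OTHER numbers (without N[1]=20): gcd([18, 33, 42, 27]) = 3
The new gcd after any change is gcd(3, new_value).
This can be at most 3.
Since 3 > old gcd 1, the gcd CAN increase (e.g., set N[1] = 3).

Answer: yes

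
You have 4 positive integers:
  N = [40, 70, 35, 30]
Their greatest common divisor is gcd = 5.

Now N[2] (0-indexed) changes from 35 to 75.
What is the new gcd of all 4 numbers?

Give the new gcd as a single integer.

Numbers: [40, 70, 35, 30], gcd = 5
Change: index 2, 35 -> 75
gcd of the OTHER numbers (without index 2): gcd([40, 70, 30]) = 10
New gcd = gcd(g_others, new_val) = gcd(10, 75) = 5

Answer: 5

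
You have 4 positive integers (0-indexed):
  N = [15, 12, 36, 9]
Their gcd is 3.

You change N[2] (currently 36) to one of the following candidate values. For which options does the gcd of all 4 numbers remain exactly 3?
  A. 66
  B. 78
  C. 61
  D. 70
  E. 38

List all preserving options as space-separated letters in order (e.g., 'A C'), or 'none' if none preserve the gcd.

Answer: A B

Derivation:
Old gcd = 3; gcd of others (without N[2]) = 3
New gcd for candidate v: gcd(3, v). Preserves old gcd iff gcd(3, v) = 3.
  Option A: v=66, gcd(3,66)=3 -> preserves
  Option B: v=78, gcd(3,78)=3 -> preserves
  Option C: v=61, gcd(3,61)=1 -> changes
  Option D: v=70, gcd(3,70)=1 -> changes
  Option E: v=38, gcd(3,38)=1 -> changes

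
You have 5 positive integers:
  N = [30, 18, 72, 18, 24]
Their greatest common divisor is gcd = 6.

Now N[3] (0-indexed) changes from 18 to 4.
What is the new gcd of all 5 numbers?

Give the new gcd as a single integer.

Answer: 2

Derivation:
Numbers: [30, 18, 72, 18, 24], gcd = 6
Change: index 3, 18 -> 4
gcd of the OTHER numbers (without index 3): gcd([30, 18, 72, 24]) = 6
New gcd = gcd(g_others, new_val) = gcd(6, 4) = 2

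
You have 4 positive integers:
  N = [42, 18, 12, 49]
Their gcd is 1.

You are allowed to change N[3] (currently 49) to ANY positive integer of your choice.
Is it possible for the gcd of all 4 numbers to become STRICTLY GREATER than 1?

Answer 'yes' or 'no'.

Answer: yes

Derivation:
Current gcd = 1
gcd of all OTHER numbers (without N[3]=49): gcd([42, 18, 12]) = 6
The new gcd after any change is gcd(6, new_value).
This can be at most 6.
Since 6 > old gcd 1, the gcd CAN increase (e.g., set N[3] = 6).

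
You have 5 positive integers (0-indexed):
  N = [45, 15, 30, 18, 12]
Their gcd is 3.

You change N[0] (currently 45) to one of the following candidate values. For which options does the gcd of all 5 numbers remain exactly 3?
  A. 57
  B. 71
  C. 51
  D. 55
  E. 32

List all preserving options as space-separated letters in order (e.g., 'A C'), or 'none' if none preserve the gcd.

Old gcd = 3; gcd of others (without N[0]) = 3
New gcd for candidate v: gcd(3, v). Preserves old gcd iff gcd(3, v) = 3.
  Option A: v=57, gcd(3,57)=3 -> preserves
  Option B: v=71, gcd(3,71)=1 -> changes
  Option C: v=51, gcd(3,51)=3 -> preserves
  Option D: v=55, gcd(3,55)=1 -> changes
  Option E: v=32, gcd(3,32)=1 -> changes

Answer: A C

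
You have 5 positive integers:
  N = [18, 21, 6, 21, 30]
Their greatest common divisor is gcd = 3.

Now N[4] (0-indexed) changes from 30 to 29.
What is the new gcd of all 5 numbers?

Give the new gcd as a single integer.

Numbers: [18, 21, 6, 21, 30], gcd = 3
Change: index 4, 30 -> 29
gcd of the OTHER numbers (without index 4): gcd([18, 21, 6, 21]) = 3
New gcd = gcd(g_others, new_val) = gcd(3, 29) = 1

Answer: 1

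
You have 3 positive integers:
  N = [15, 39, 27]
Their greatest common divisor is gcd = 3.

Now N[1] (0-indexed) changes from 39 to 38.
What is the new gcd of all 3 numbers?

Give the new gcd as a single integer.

Numbers: [15, 39, 27], gcd = 3
Change: index 1, 39 -> 38
gcd of the OTHER numbers (without index 1): gcd([15, 27]) = 3
New gcd = gcd(g_others, new_val) = gcd(3, 38) = 1

Answer: 1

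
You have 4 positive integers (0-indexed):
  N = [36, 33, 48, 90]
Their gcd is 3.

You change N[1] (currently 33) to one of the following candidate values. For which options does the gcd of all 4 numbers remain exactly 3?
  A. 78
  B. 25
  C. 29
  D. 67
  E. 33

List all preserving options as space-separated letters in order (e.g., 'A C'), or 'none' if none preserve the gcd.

Answer: E

Derivation:
Old gcd = 3; gcd of others (without N[1]) = 6
New gcd for candidate v: gcd(6, v). Preserves old gcd iff gcd(6, v) = 3.
  Option A: v=78, gcd(6,78)=6 -> changes
  Option B: v=25, gcd(6,25)=1 -> changes
  Option C: v=29, gcd(6,29)=1 -> changes
  Option D: v=67, gcd(6,67)=1 -> changes
  Option E: v=33, gcd(6,33)=3 -> preserves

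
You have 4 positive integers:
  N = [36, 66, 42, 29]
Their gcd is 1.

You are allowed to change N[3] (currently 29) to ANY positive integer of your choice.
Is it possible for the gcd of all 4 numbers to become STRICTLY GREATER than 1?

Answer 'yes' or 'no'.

Answer: yes

Derivation:
Current gcd = 1
gcd of all OTHER numbers (without N[3]=29): gcd([36, 66, 42]) = 6
The new gcd after any change is gcd(6, new_value).
This can be at most 6.
Since 6 > old gcd 1, the gcd CAN increase (e.g., set N[3] = 6).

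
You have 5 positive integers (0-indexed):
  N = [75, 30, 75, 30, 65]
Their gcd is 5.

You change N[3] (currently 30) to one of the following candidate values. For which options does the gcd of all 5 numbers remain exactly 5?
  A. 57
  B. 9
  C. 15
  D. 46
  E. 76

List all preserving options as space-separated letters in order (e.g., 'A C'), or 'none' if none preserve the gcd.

Answer: C

Derivation:
Old gcd = 5; gcd of others (without N[3]) = 5
New gcd for candidate v: gcd(5, v). Preserves old gcd iff gcd(5, v) = 5.
  Option A: v=57, gcd(5,57)=1 -> changes
  Option B: v=9, gcd(5,9)=1 -> changes
  Option C: v=15, gcd(5,15)=5 -> preserves
  Option D: v=46, gcd(5,46)=1 -> changes
  Option E: v=76, gcd(5,76)=1 -> changes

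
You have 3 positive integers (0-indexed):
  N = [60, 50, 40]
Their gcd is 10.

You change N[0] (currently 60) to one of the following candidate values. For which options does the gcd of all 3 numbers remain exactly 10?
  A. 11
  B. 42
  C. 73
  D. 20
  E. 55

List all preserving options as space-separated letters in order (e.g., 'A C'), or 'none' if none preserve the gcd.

Old gcd = 10; gcd of others (without N[0]) = 10
New gcd for candidate v: gcd(10, v). Preserves old gcd iff gcd(10, v) = 10.
  Option A: v=11, gcd(10,11)=1 -> changes
  Option B: v=42, gcd(10,42)=2 -> changes
  Option C: v=73, gcd(10,73)=1 -> changes
  Option D: v=20, gcd(10,20)=10 -> preserves
  Option E: v=55, gcd(10,55)=5 -> changes

Answer: D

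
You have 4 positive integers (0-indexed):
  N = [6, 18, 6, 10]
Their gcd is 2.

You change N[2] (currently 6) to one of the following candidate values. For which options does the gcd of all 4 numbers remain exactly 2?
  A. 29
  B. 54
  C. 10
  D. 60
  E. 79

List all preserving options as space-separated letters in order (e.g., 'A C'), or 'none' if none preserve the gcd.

Answer: B C D

Derivation:
Old gcd = 2; gcd of others (without N[2]) = 2
New gcd for candidate v: gcd(2, v). Preserves old gcd iff gcd(2, v) = 2.
  Option A: v=29, gcd(2,29)=1 -> changes
  Option B: v=54, gcd(2,54)=2 -> preserves
  Option C: v=10, gcd(2,10)=2 -> preserves
  Option D: v=60, gcd(2,60)=2 -> preserves
  Option E: v=79, gcd(2,79)=1 -> changes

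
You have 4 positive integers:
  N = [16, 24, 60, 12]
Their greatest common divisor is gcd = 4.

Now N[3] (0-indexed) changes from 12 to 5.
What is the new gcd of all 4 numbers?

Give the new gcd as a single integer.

Numbers: [16, 24, 60, 12], gcd = 4
Change: index 3, 12 -> 5
gcd of the OTHER numbers (without index 3): gcd([16, 24, 60]) = 4
New gcd = gcd(g_others, new_val) = gcd(4, 5) = 1

Answer: 1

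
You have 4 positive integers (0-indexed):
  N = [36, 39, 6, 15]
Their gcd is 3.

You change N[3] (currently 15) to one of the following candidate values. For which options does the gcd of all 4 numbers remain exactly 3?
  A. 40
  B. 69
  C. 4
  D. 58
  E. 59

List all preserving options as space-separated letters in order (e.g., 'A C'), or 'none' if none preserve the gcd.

Old gcd = 3; gcd of others (without N[3]) = 3
New gcd for candidate v: gcd(3, v). Preserves old gcd iff gcd(3, v) = 3.
  Option A: v=40, gcd(3,40)=1 -> changes
  Option B: v=69, gcd(3,69)=3 -> preserves
  Option C: v=4, gcd(3,4)=1 -> changes
  Option D: v=58, gcd(3,58)=1 -> changes
  Option E: v=59, gcd(3,59)=1 -> changes

Answer: B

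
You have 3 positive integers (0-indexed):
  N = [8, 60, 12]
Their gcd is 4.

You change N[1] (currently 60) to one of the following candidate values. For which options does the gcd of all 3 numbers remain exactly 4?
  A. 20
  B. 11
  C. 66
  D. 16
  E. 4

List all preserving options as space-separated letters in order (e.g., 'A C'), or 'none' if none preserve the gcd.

Answer: A D E

Derivation:
Old gcd = 4; gcd of others (without N[1]) = 4
New gcd for candidate v: gcd(4, v). Preserves old gcd iff gcd(4, v) = 4.
  Option A: v=20, gcd(4,20)=4 -> preserves
  Option B: v=11, gcd(4,11)=1 -> changes
  Option C: v=66, gcd(4,66)=2 -> changes
  Option D: v=16, gcd(4,16)=4 -> preserves
  Option E: v=4, gcd(4,4)=4 -> preserves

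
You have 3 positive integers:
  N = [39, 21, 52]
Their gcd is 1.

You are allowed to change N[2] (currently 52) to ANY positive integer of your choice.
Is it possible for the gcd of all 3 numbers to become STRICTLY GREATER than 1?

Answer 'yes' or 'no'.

Current gcd = 1
gcd of all OTHER numbers (without N[2]=52): gcd([39, 21]) = 3
The new gcd after any change is gcd(3, new_value).
This can be at most 3.
Since 3 > old gcd 1, the gcd CAN increase (e.g., set N[2] = 3).

Answer: yes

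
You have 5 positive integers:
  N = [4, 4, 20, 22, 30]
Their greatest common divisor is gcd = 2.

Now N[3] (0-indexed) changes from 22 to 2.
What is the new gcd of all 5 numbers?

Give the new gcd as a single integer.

Answer: 2

Derivation:
Numbers: [4, 4, 20, 22, 30], gcd = 2
Change: index 3, 22 -> 2
gcd of the OTHER numbers (without index 3): gcd([4, 4, 20, 30]) = 2
New gcd = gcd(g_others, new_val) = gcd(2, 2) = 2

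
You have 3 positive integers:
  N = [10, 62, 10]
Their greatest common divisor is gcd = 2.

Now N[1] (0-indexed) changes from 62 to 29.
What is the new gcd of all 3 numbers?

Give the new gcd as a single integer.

Answer: 1

Derivation:
Numbers: [10, 62, 10], gcd = 2
Change: index 1, 62 -> 29
gcd of the OTHER numbers (without index 1): gcd([10, 10]) = 10
New gcd = gcd(g_others, new_val) = gcd(10, 29) = 1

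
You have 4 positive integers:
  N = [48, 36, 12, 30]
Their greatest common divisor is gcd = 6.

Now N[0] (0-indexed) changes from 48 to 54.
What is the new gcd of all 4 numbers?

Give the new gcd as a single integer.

Numbers: [48, 36, 12, 30], gcd = 6
Change: index 0, 48 -> 54
gcd of the OTHER numbers (without index 0): gcd([36, 12, 30]) = 6
New gcd = gcd(g_others, new_val) = gcd(6, 54) = 6

Answer: 6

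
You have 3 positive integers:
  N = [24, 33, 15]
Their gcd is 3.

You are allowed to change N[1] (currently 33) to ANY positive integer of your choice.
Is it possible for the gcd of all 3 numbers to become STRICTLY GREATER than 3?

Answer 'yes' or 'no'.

Current gcd = 3
gcd of all OTHER numbers (without N[1]=33): gcd([24, 15]) = 3
The new gcd after any change is gcd(3, new_value).
This can be at most 3.
Since 3 = old gcd 3, the gcd can only stay the same or decrease.

Answer: no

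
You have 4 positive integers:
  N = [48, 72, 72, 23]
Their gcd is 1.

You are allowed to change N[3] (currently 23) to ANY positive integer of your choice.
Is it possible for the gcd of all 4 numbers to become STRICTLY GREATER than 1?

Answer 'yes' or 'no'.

Answer: yes

Derivation:
Current gcd = 1
gcd of all OTHER numbers (without N[3]=23): gcd([48, 72, 72]) = 24
The new gcd after any change is gcd(24, new_value).
This can be at most 24.
Since 24 > old gcd 1, the gcd CAN increase (e.g., set N[3] = 24).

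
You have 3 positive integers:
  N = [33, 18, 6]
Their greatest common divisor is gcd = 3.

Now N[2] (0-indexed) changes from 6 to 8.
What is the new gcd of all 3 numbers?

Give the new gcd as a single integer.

Numbers: [33, 18, 6], gcd = 3
Change: index 2, 6 -> 8
gcd of the OTHER numbers (without index 2): gcd([33, 18]) = 3
New gcd = gcd(g_others, new_val) = gcd(3, 8) = 1

Answer: 1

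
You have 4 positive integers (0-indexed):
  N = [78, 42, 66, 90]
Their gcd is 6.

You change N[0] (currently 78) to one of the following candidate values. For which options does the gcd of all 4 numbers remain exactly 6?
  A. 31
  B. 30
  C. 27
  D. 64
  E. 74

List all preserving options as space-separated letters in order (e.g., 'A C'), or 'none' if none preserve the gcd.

Old gcd = 6; gcd of others (without N[0]) = 6
New gcd for candidate v: gcd(6, v). Preserves old gcd iff gcd(6, v) = 6.
  Option A: v=31, gcd(6,31)=1 -> changes
  Option B: v=30, gcd(6,30)=6 -> preserves
  Option C: v=27, gcd(6,27)=3 -> changes
  Option D: v=64, gcd(6,64)=2 -> changes
  Option E: v=74, gcd(6,74)=2 -> changes

Answer: B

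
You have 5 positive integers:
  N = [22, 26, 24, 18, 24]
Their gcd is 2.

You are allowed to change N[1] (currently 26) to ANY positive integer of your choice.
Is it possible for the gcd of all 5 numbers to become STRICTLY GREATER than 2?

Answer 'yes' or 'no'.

Current gcd = 2
gcd of all OTHER numbers (without N[1]=26): gcd([22, 24, 18, 24]) = 2
The new gcd after any change is gcd(2, new_value).
This can be at most 2.
Since 2 = old gcd 2, the gcd can only stay the same or decrease.

Answer: no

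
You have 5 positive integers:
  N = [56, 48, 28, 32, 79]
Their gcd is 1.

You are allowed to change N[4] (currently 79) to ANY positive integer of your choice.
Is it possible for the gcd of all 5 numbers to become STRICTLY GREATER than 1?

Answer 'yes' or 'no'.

Answer: yes

Derivation:
Current gcd = 1
gcd of all OTHER numbers (without N[4]=79): gcd([56, 48, 28, 32]) = 4
The new gcd after any change is gcd(4, new_value).
This can be at most 4.
Since 4 > old gcd 1, the gcd CAN increase (e.g., set N[4] = 4).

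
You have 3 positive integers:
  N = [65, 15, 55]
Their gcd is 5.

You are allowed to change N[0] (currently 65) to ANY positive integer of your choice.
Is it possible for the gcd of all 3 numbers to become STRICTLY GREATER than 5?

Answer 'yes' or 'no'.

Current gcd = 5
gcd of all OTHER numbers (without N[0]=65): gcd([15, 55]) = 5
The new gcd after any change is gcd(5, new_value).
This can be at most 5.
Since 5 = old gcd 5, the gcd can only stay the same or decrease.

Answer: no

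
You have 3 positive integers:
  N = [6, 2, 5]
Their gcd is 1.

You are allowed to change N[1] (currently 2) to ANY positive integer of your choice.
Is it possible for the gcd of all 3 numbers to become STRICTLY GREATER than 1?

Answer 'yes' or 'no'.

Answer: no

Derivation:
Current gcd = 1
gcd of all OTHER numbers (without N[1]=2): gcd([6, 5]) = 1
The new gcd after any change is gcd(1, new_value).
This can be at most 1.
Since 1 = old gcd 1, the gcd can only stay the same or decrease.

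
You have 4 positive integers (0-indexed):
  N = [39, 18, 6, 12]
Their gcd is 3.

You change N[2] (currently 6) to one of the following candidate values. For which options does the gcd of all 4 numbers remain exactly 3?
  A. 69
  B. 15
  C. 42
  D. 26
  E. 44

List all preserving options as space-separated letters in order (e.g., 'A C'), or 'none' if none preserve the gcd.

Old gcd = 3; gcd of others (without N[2]) = 3
New gcd for candidate v: gcd(3, v). Preserves old gcd iff gcd(3, v) = 3.
  Option A: v=69, gcd(3,69)=3 -> preserves
  Option B: v=15, gcd(3,15)=3 -> preserves
  Option C: v=42, gcd(3,42)=3 -> preserves
  Option D: v=26, gcd(3,26)=1 -> changes
  Option E: v=44, gcd(3,44)=1 -> changes

Answer: A B C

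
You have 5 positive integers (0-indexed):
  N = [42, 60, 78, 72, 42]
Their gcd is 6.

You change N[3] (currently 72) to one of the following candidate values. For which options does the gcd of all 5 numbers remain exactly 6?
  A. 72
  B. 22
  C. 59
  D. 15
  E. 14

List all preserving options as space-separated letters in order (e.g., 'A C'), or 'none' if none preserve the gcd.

Answer: A

Derivation:
Old gcd = 6; gcd of others (without N[3]) = 6
New gcd for candidate v: gcd(6, v). Preserves old gcd iff gcd(6, v) = 6.
  Option A: v=72, gcd(6,72)=6 -> preserves
  Option B: v=22, gcd(6,22)=2 -> changes
  Option C: v=59, gcd(6,59)=1 -> changes
  Option D: v=15, gcd(6,15)=3 -> changes
  Option E: v=14, gcd(6,14)=2 -> changes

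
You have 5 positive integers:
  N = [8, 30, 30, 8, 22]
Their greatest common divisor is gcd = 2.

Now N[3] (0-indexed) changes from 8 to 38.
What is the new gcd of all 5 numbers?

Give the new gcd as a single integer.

Answer: 2

Derivation:
Numbers: [8, 30, 30, 8, 22], gcd = 2
Change: index 3, 8 -> 38
gcd of the OTHER numbers (without index 3): gcd([8, 30, 30, 22]) = 2
New gcd = gcd(g_others, new_val) = gcd(2, 38) = 2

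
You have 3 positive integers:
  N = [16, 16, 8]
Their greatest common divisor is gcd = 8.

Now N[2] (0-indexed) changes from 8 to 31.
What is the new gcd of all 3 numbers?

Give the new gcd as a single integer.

Answer: 1

Derivation:
Numbers: [16, 16, 8], gcd = 8
Change: index 2, 8 -> 31
gcd of the OTHER numbers (without index 2): gcd([16, 16]) = 16
New gcd = gcd(g_others, new_val) = gcd(16, 31) = 1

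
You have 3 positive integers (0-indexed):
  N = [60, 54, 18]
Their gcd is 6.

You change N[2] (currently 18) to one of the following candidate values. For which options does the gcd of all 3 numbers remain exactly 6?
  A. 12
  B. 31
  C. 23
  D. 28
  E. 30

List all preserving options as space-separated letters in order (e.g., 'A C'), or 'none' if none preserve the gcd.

Answer: A E

Derivation:
Old gcd = 6; gcd of others (without N[2]) = 6
New gcd for candidate v: gcd(6, v). Preserves old gcd iff gcd(6, v) = 6.
  Option A: v=12, gcd(6,12)=6 -> preserves
  Option B: v=31, gcd(6,31)=1 -> changes
  Option C: v=23, gcd(6,23)=1 -> changes
  Option D: v=28, gcd(6,28)=2 -> changes
  Option E: v=30, gcd(6,30)=6 -> preserves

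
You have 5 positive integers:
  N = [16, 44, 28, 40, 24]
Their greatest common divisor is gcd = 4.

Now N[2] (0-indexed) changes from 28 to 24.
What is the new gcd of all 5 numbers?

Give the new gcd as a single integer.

Numbers: [16, 44, 28, 40, 24], gcd = 4
Change: index 2, 28 -> 24
gcd of the OTHER numbers (without index 2): gcd([16, 44, 40, 24]) = 4
New gcd = gcd(g_others, new_val) = gcd(4, 24) = 4

Answer: 4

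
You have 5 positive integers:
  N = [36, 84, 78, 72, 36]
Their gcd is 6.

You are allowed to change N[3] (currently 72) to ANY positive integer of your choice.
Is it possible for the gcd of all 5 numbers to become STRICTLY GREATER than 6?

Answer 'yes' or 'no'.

Current gcd = 6
gcd of all OTHER numbers (without N[3]=72): gcd([36, 84, 78, 36]) = 6
The new gcd after any change is gcd(6, new_value).
This can be at most 6.
Since 6 = old gcd 6, the gcd can only stay the same or decrease.

Answer: no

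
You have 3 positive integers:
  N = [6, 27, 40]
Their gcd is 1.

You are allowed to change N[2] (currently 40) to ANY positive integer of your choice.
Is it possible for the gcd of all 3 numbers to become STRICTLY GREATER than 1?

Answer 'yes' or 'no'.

Current gcd = 1
gcd of all OTHER numbers (without N[2]=40): gcd([6, 27]) = 3
The new gcd after any change is gcd(3, new_value).
This can be at most 3.
Since 3 > old gcd 1, the gcd CAN increase (e.g., set N[2] = 3).

Answer: yes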